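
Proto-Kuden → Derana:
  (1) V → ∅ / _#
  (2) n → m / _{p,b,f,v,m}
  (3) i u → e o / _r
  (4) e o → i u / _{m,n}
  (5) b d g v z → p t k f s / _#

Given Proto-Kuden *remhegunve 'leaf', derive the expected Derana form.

rimhegumf

Derana: *remhegunve > remhegunv > remhegumv > rimhegumv > rimhegumf  (by apocope, nasal place assimilation, pre-nasal raising, final devoicing)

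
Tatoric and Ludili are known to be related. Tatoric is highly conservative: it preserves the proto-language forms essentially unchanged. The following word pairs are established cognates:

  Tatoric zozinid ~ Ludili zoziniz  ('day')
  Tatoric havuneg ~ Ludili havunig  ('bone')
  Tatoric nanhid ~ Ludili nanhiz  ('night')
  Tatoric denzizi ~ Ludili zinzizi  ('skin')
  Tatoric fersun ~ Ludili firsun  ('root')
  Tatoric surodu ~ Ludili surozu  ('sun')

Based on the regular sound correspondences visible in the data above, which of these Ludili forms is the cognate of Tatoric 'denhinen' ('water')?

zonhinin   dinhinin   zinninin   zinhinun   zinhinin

zinhinin

denzizi ~ zinzizi — Tatoric d corresponds to Ludili z word-initially before a front vowel.
denzizi ~ zinzizi — Tatoric e corresponds to Ludili i after a consonant, before a nasal.
Applying these to Tatoric 'denhinen':
  denhinen → zenhinen   (d→z word-initially before a front vowel)
  zenhinen → zinhinen   (e→i after a consonant, before a nasal)
  zinhinen → zinhinin   (e→i after a consonant, before a nasal)
So the Ludili cognate is 'zinhinin'.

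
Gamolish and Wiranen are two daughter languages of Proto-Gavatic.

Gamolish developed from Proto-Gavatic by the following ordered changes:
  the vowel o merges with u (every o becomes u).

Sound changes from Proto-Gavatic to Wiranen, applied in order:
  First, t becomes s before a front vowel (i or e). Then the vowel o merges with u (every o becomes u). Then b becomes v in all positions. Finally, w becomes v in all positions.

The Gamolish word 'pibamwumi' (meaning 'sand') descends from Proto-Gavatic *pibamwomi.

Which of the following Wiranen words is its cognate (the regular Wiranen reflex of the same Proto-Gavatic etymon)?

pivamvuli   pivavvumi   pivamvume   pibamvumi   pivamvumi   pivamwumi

Wiranen: start from *pibamwomi.
  rule 1: no change — pibamwomi
  rule 2 (vowel merger): pibamwomi → pibamwumi
  rule 3 (unconditioned shift): pibamwumi → pivamwumi
  rule 4 (unconditioned shift): pivamwumi → pivamvumi
  ⇒ Wiranen pivamvumi
Among the options, 'pivamvumi' alone shows every Wiranen change applied in order.

pivamvumi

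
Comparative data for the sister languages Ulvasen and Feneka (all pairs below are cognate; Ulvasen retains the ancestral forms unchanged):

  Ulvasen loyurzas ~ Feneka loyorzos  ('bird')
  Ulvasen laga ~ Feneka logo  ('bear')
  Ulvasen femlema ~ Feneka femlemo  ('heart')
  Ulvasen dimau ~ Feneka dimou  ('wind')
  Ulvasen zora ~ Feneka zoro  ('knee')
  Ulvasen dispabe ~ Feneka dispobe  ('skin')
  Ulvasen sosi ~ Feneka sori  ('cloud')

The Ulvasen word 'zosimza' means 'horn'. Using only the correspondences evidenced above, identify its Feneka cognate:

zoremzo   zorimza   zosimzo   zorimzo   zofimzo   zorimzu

zorimzo

sosi ~ sori — Ulvasen s corresponds to Feneka r between vowels (before a front vowel).
laga ~ logo, femlema ~ femlemo — Ulvasen a corresponds to Feneka o word-finally.
Applying these to Ulvasen 'zosimza':
  zosimza → zorimza   (s→r between vowels (before a front vowel))
  zorimza → zorimzo   (a→o word-finally)
So the Feneka cognate is 'zorimzo'.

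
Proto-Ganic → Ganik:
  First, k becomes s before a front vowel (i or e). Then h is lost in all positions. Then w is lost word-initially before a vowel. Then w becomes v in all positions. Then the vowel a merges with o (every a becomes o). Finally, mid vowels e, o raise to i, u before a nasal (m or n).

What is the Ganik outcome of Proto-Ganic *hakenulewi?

osinulevi

Ganik: *hakenulewi
  hakenulewi → hasenulewi   [palatalisation]
  hasenulewi → asenulewi   [h-loss]
  asenulewi (rule 3 does not apply)
  asenulewi → asenulevi   [unconditioned shift]
  asenulevi → osenulevi   [vowel merger]
  osenulevi → osinulevi   [pre-nasal raising]
  giving Ganik osinulevi.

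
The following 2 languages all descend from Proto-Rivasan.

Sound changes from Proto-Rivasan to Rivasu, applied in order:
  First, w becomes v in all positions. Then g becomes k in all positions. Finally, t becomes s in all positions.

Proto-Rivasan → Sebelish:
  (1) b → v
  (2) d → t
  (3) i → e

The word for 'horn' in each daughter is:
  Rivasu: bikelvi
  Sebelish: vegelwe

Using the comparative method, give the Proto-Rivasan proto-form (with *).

*bigelwi

Position 6: Rivasu has v, Sebelish has w. Sebelish preserves w here (none of its changes turn any other segment into w), so the proto-segment is *w.
Position 1: Rivasu has b, Sebelish has v. Rivasu preserves b here (none of its changes turn any other segment into b), so the proto-segment is *b.
Position 3: Rivasu has k, Sebelish has g. Sebelish preserves g here (none of its changes turn any other segment into g), so the proto-segment is *g.
Continuing position by position gives *bigelwi; check it forward:
Rivasu: start from *bigelwi.
  rule 1 (unconditioned shift): bigelwi → bigelvi
  rule 2 (unconditioned shift): bigelvi → bikelvi
  rule 3: no change — bikelvi
  ⇒ Rivasu bikelvi
Sebelish: *bigelwi > vigelwi > vegelwe  (by unconditioned shift, vowel merger)
No other proto-form is consistent with every reflex, so the reconstruction is *bigelwi.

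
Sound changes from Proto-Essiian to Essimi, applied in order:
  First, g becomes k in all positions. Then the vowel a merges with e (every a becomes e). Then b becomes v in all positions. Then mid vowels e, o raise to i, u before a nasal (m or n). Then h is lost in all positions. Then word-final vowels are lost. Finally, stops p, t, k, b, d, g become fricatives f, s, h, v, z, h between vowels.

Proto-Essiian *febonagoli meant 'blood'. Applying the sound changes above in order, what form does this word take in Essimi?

fevunehol

Essimi: *febonagoli > febonakoli > febonekoli > fevonekoli > fevunekoli > fevunekol > fevunehol  (by unconditioned shift, vowel merger, unconditioned shift, pre-nasal raising, apocope, intervocalic lenition)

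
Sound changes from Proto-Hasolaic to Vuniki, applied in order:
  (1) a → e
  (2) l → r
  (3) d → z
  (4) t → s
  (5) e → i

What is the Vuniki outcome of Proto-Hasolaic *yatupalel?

yisupirir

Vuniki: *yatupalel
  yatupalel → yetupelel   [vowel merger]
  yetupelel → yetuperer   [unconditioned shift]
  yetuperer (rule 3 does not apply)
  yetuperer → yesuperer   [unconditioned shift]
  yesuperer → yisupirir   [vowel merger]
  giving Vuniki yisupirir.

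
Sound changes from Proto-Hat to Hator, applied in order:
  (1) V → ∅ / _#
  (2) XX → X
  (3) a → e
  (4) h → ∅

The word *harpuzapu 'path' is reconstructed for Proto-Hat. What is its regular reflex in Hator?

erpuzep

Hator: start from *harpuzapu.
  rule 1 (apocope): harpuzapu → harpuzap
  rule 2: no change — harpuzap
  rule 3 (vowel merger): harpuzap → herpuzep
  rule 4 (h-loss): herpuzep → erpuzep
  ⇒ Hator erpuzep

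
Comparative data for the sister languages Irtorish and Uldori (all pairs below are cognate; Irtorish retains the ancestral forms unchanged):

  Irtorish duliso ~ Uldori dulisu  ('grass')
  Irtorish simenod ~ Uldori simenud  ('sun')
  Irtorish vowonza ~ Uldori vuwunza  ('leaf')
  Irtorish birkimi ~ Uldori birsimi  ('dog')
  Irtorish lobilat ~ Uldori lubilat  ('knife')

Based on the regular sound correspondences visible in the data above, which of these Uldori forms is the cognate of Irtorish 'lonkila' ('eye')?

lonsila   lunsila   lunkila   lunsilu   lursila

lunsila

vowonza ~ vuwunza — Irtorish o corresponds to Uldori u after a consonant, before a nasal.
birkimi ~ birsimi — Irtorish k corresponds to Uldori s after a consonant, before a front vowel.
Applying these to Irtorish 'lonkila':
  lonkila → lunkila   (o→u after a consonant, before a nasal)
  lunkila → lunsila   (k→s after a consonant, before a front vowel)
So the Uldori cognate is 'lunsila'.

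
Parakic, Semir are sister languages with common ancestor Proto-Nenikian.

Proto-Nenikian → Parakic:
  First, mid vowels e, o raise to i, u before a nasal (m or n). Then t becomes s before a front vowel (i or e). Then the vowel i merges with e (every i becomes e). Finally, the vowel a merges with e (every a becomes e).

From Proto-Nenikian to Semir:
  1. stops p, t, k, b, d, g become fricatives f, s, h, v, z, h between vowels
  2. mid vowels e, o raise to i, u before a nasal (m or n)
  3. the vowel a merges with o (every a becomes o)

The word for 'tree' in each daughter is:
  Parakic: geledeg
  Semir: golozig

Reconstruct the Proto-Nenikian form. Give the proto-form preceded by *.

Position 2: Parakic has e, Semir has o. Taking the neighbouring segments as reconstructed: Parakic e could go back to *a or *e or *i; Semir o could go back to *a or *o — the one source consistent with every daughter is *a.
Position 6: Parakic has e, Semir has i. Taking the neighbouring segments as reconstructed: Parakic e could go back to *a or *e or *i; Semir i can only go back to *i — the one source consistent with every daughter is *i.
Position 5: Parakic has d, Semir has z. Parakic preserves d here (none of its changes turn any other segment into d), so the proto-segment is *d.
This points to *galadig. Verify forward in each daughter:
Parakic: *galadig > galadeg > geledeg  (by vowel merger, vowel merger)
Semir: *galadig > galazig > golozig  (by intervocalic lenition, vowel merger)
*galadig is the unique common source.

*galadig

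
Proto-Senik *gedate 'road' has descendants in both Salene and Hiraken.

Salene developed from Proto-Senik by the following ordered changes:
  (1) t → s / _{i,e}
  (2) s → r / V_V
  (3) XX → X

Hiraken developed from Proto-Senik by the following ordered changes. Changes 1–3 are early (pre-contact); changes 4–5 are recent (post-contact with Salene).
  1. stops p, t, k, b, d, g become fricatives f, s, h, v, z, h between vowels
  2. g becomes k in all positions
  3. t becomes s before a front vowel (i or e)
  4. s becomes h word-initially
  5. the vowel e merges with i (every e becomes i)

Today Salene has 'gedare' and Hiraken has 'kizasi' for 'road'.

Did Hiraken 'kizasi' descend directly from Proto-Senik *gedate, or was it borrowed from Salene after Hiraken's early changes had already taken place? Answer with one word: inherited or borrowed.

If inherited, *gedate would pass through all of Hiraken's changes:
Hiraken: start from *gedate.
  rule 1 (intervocalic lenition): gedate → gezase
  rule 2 (unconditioned shift): gezase → kezase
  rule 3: no change — kezase
  rule 4: no change — kezase
  rule 5 (vowel merger): kezase → kizasi
  ⇒ Hiraken kizasi
If borrowed from Salene 'gedare' after the early changes, it would undergo only the recent ones:
  rule 4 (debuccalisation): no change (gedare)
  rule 5 (vowel merger): gedare → gidari
  ⇒ as a loan: gidari
Hiraken 'kizasi' matches the inherited outcome exactly, so it is an inherited cognate, not a loan.

inherited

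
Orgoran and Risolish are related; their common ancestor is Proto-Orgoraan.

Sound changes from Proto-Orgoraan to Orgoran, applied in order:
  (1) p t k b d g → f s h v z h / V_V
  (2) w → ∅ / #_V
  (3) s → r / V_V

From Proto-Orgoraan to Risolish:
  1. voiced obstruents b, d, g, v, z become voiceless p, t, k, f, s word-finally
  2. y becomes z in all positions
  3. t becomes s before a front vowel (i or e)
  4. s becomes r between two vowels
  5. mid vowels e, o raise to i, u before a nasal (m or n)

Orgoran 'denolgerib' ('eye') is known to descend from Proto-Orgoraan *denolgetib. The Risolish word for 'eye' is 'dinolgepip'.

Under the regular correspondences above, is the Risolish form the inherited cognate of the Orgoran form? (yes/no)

Derive the expected Risolish reflex of *denolgetib:
Risolish: *denolgetib > denolgetip > denolgesip > denolgerip > dinolgerip  (by final devoicing, palatalisation, rhotacism, pre-nasal raising)
The regular Risolish reflex would be 'dinolgerip', but the attested form is 'dinolgepip'. The correspondence is irregular, so they are not cognates (the Risolish form has a different source).

no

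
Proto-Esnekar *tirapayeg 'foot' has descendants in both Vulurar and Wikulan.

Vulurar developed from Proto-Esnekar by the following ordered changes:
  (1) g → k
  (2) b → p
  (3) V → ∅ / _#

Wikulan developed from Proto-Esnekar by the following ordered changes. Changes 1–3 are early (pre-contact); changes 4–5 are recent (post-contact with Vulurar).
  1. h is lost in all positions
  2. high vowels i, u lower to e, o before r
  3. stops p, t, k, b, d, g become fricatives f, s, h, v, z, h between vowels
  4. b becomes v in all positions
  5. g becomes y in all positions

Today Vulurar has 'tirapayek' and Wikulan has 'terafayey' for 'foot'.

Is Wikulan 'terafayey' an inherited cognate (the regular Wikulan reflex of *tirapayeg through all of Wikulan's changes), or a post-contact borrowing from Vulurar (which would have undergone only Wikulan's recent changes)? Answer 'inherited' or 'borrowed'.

inherited

If inherited, *tirapayeg would pass through all of Wikulan's changes:
Wikulan: *tirapayeg
  tirapayeg (rule 1 does not apply)
  tirapayeg → terapayeg   [pre-rhotic lowering]
  terapayeg → terafayeg   [intervocalic lenition]
  terafayeg (rule 4 does not apply)
  terafayeg → terafayey   [unconditioned shift]
  giving Wikulan terafayey.
If borrowed from Vulurar 'tirapayek' after the early changes, it would undergo only the recent ones:
  rule 4 (unconditioned shift): no change (tirapayek)
  rule 5 (unconditioned shift): no change (tirapayek)
  ⇒ as a loan: tirapayek
Wikulan 'terafayey' matches the inherited outcome exactly, so it is an inherited cognate, not a loan.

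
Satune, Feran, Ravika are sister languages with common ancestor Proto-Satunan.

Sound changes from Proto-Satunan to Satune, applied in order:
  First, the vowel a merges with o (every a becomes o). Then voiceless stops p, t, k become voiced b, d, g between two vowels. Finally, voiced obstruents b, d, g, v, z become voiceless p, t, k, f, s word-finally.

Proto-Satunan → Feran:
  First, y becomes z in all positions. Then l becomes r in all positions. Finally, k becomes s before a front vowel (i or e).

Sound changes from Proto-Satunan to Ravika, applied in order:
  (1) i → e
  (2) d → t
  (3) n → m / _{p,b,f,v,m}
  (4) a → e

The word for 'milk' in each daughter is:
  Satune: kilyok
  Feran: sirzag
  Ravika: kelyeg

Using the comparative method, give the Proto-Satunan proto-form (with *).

*kilyag

Position 6: Satune has k, Feran has g, Ravika has g. Feran preserves g here (none of its changes turn any other segment into g), so the proto-segment is *g.
Position 2: Satune has i, Feran has i, Ravika has e. Satune preserves i here (none of its changes turn any other segment into i), so the proto-segment is *i.
Verify the candidate proto-form against each daughter:
Satune: start from *kilyag.
  rule 1 (vowel merger): kilyag → kilyog
  rule 2: no change — kilyog
  rule 3 (final devoicing): kilyog → kilyok
  ⇒ Satune kilyok
Feran: *kilyag
  kilyag → kilzag   [unconditioned shift]
  kilzag → kirzag   [unconditioned shift]
  kirzag → sirzag   [palatalisation]
  giving Feran sirzag.
Ravika: *kilyag > kelyag > kelyeg  (by vowel merger, vowel merger)
Only *kilyag yields all of Satune kilyok, Feran sirzag, Ravika kelyeg.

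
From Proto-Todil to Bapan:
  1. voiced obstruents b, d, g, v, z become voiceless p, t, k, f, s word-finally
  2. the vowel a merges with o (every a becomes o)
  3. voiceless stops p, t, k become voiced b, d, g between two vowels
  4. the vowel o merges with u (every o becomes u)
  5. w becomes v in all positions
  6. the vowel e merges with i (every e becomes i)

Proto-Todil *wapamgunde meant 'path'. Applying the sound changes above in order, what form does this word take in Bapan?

vubumgundi

Bapan: start from *wapamgunde.
  rule 1: no change — wapamgunde
  rule 2 (vowel merger): wapamgunde → wopomgunde
  rule 3 (intervocalic voicing): wopomgunde → wobomgunde
  rule 4 (vowel merger): wobomgunde → wubumgunde
  rule 5 (unconditioned shift): wubumgunde → vubumgunde
  rule 6 (vowel merger): vubumgunde → vubumgundi
  ⇒ Bapan vubumgundi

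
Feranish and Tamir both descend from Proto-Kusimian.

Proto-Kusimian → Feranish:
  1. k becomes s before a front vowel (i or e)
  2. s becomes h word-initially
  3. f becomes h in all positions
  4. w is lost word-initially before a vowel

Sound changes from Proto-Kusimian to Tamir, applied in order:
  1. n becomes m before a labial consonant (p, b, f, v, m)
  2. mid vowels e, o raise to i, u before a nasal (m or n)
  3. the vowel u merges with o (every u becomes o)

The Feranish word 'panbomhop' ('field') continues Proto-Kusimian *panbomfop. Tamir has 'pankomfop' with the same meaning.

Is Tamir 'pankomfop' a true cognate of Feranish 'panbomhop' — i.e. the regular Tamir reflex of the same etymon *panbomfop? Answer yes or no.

Derive the expected Tamir reflex of *panbomfop:
Tamir: *panbomfop
  panbomfop → pambomfop   [nasal place assimilation]
  pambomfop → pambumfop   [pre-nasal raising]
  pambumfop → pambomfop   [vowel merger]
  giving Tamir pambomfop.
The regular Tamir reflex would be 'pambomfop', but the attested form is 'pankomfop'. The correspondence is irregular, so they are not cognates (the Tamir form has a different source).

no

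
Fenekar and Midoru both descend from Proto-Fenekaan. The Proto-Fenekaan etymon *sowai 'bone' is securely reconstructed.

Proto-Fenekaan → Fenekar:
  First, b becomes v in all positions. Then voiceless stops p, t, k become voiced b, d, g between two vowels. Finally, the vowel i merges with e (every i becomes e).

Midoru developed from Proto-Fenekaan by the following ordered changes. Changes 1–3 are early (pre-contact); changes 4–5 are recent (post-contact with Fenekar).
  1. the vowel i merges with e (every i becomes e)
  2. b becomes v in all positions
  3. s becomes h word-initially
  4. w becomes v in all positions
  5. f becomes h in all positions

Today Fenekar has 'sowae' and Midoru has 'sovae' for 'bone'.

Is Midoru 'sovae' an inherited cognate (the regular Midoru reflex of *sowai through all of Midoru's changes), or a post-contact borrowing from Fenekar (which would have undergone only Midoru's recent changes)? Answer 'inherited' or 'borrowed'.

borrowed

If inherited, *sowai would pass through all of Midoru's changes:
Midoru: *sowai > sowae > howae > hovae  (by vowel merger, debuccalisation, unconditioned shift)
If borrowed from Fenekar 'sowae' after the early changes, it would undergo only the recent ones:
  rule 4 (unconditioned shift): sowae → sovae
  rule 5 (unconditioned shift): no change (sovae)
  ⇒ as a loan: sovae
Midoru 'sovae' matches the loan outcome 'sovae', not the inherited 'hovae' — it skipped the early Midoru changes, so it was borrowed from Fenekar.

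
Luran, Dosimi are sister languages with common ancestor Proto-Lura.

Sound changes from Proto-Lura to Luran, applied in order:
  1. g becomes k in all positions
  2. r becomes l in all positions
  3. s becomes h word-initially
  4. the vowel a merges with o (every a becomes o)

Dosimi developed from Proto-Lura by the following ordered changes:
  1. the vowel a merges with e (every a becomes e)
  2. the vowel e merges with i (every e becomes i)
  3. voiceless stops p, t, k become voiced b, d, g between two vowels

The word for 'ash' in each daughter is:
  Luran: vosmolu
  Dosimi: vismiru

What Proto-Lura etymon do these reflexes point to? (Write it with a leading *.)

*vasmaru

Position 6: Luran has l, Dosimi has r. Dosimi preserves r here (none of its changes turn any other segment into r), so the proto-segment is *r.
Position 5: Luran has o, Dosimi has i. Taking the neighbouring segments as reconstructed: Luran o could go back to *a or *o; Dosimi i could go back to *a or *e or *i — the one source consistent with every daughter is *a.
Position 2: Luran has o, Dosimi has i. Taking the neighbouring segments as reconstructed: Luran o could go back to *a or *o; Dosimi i could go back to *a or *e or *i — the one source consistent with every daughter is *a.
Continuing position by position gives *vasmaru; check it forward:
Luran: start from *vasmaru.
  rule 1: no change — vasmaru
  rule 2 (unconditioned shift): vasmaru → vasmalu
  rule 3: no change — vasmalu
  rule 4 (vowel merger): vasmalu → vosmolu
  ⇒ Luran vosmolu
Dosimi: start from *vasmaru.
  rule 1 (vowel merger): vasmaru → vesmeru
  rule 2 (vowel merger): vesmeru → vismiru
  rule 3: no change — vismiru
  ⇒ Dosimi vismiru
No other proto-form is consistent with every reflex, so the reconstruction is *vasmaru.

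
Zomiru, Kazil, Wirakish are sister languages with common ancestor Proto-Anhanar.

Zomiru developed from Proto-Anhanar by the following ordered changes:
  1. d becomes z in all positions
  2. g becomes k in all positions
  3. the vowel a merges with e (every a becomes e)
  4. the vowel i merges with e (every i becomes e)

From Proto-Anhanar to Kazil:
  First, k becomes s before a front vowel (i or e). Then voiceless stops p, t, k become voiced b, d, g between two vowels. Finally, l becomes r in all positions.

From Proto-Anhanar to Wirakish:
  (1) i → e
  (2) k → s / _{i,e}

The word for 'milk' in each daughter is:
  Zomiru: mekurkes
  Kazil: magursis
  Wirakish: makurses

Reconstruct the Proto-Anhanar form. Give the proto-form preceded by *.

Position 3: Zomiru has k, Kazil has g, Wirakish has k. Wirakish preserves k here (none of its changes turn any other segment into k), so the proto-segment is *k.
Position 2: Zomiru has e, Kazil has a, Wirakish has a. Kazil preserves a here (none of its changes turn any other segment into a), so the proto-segment is *a.
Position 6: Zomiru has k, Kazil has s, Wirakish has s. Taking the neighbouring segments as reconstructed: Zomiru k could go back to *k or *g; Kazil s could go back to *k or *s; Wirakish s could go back to *k or *s — the one source consistent with every daughter is *k.
Continuing position by position gives *makurkis; check it forward:
Zomiru: *makurkis > mekurkis > mekurkes  (by vowel merger, vowel merger)
Kazil: *makurkis
  makurkis → makursis   [palatalisation]
  makursis → magursis   [intervocalic voicing]
  magursis (rule 3 does not apply)
  giving Kazil magursis.
Wirakish: start from *makurkis.
  rule 1 (vowel merger): makurkis → makurkes
  rule 2 (palatalisation): makurkes → makurses
  ⇒ Wirakish makurses
*makurkis is the unique common source.

*makurkis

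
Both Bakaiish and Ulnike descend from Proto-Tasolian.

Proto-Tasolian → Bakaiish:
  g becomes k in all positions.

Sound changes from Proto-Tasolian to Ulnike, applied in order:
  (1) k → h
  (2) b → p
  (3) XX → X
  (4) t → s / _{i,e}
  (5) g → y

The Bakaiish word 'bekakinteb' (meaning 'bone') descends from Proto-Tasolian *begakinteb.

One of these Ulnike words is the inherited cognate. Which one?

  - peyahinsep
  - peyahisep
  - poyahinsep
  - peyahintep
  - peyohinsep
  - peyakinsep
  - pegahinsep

peyahinsep

Ulnike: *begakinteb
  begakinteb → begahinteb   [unconditioned shift]
  begahinteb → pegahintep   [unconditioned shift]
  pegahintep (rule 3 does not apply)
  pegahintep → pegahinsep   [palatalisation]
  pegahinsep → peyahinsep   [unconditioned shift]
  giving Ulnike peyahinsep.
Only 'peyahinsep' matches the regular Ulnike development of *begakinteb.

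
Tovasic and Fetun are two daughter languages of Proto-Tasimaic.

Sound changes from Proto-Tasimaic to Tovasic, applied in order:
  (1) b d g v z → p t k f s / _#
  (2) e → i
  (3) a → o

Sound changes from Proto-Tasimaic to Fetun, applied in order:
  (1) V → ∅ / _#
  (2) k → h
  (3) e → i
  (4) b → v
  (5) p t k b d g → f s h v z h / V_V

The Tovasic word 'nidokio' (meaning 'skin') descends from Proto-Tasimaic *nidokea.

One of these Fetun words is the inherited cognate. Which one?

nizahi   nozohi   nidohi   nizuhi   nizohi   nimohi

Fetun: start from *nidokea.
  rule 1 (apocope): nidokea → nidoke
  rule 2 (unconditioned shift): nidoke → nidohe
  rule 3 (vowel merger): nidohe → nidohi
  rule 4: no change — nidohi
  rule 5 (intervocalic lenition): nidohi → nizohi
  ⇒ Fetun nizohi
The other candidates each miss or misapply at least one Fetun change.

nizohi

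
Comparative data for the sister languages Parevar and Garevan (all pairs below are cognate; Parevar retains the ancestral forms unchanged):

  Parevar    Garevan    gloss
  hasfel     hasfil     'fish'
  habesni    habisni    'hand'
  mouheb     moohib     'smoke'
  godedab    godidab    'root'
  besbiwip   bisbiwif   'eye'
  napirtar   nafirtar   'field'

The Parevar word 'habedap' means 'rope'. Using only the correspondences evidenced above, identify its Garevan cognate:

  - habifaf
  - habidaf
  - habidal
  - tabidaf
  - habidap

hasfel ~ hasfil, habesni ~ habisni — Parevar e corresponds to Garevan i after a consonant, before a consonant other than r, m, n, p, b, f, v.
besbiwip ~ bisbiwif — Parevar p corresponds to Garevan f word-finally.
Applying these to Parevar 'habedap':
  habedap → habidap   (e→i after a consonant, before a consonant other than r, m, n, p, b, f, v)
  habidap → habidaf   (p→f word-finally)
So the Garevan cognate is 'habidaf'.

habidaf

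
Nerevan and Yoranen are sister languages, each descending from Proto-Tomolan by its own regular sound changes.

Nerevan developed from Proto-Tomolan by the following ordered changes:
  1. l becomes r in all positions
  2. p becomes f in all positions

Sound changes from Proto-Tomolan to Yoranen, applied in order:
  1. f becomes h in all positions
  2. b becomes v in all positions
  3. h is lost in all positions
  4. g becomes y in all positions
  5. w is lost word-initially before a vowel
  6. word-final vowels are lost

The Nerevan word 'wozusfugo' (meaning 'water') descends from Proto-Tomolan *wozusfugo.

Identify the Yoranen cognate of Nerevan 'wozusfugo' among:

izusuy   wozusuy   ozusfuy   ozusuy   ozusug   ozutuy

ozusuy

Yoranen: start from *wozusfugo.
  rule 1 (unconditioned shift): wozusfugo → wozushugo
  rule 2: no change — wozushugo
  rule 3 (h-loss): wozushugo → wozusugo
  rule 4 (unconditioned shift): wozusugo → wozusuyo
  rule 5 (glide loss): wozusuyo → ozusuyo
  rule 6 (apocope): ozusuyo → ozusuy
  ⇒ Yoranen ozusuy
Among the options, 'ozusuy' alone shows every Yoranen change applied in order.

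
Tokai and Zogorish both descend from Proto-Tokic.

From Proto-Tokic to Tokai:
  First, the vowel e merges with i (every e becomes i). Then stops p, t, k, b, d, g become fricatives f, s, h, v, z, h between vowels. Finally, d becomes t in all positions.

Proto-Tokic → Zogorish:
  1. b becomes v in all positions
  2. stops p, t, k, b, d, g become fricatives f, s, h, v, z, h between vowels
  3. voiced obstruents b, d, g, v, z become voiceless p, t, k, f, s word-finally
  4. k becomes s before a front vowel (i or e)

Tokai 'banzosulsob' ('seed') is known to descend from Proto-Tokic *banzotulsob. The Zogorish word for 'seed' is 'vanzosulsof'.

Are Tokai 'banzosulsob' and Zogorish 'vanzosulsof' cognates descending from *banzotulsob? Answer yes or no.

yes

Derive the expected Zogorish reflex of *banzotulsob:
Zogorish: *banzotulsob > vanzotulsov > vanzosulsov > vanzosulsof  (by unconditioned shift, intervocalic lenition, final devoicing)
Zogorish 'vanzosulsof' matches the regular reflex exactly, so the pair is cognate.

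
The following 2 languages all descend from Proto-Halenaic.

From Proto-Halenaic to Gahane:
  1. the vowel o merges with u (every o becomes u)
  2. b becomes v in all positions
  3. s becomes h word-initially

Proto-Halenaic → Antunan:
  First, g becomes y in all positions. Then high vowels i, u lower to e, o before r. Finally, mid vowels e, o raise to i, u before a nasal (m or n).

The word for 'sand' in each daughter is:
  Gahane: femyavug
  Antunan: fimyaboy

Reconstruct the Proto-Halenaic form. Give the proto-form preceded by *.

*femyabog

Position 2: Gahane has e, Antunan has i. Gahane preserves e here (none of its changes turn any other segment into e), so the proto-segment is *e.
Position 7: Gahane has u, Antunan has o. Taking the neighbouring segments as reconstructed: Gahane u could go back to *o or *u; Antunan o can only go back to *o — the one source consistent with every daughter is *o.
This points to *femyabog. Verify forward in each daughter:
Gahane: start from *femyabog.
  rule 1 (vowel merger): femyabog → femyabug
  rule 2 (unconditioned shift): femyabug → femyavug
  rule 3: no change — femyavug
  ⇒ Gahane femyavug
Antunan: *femyabog > femyaboy > fimyaboy  (by unconditioned shift, pre-nasal raising)
*femyabog is the unique common source.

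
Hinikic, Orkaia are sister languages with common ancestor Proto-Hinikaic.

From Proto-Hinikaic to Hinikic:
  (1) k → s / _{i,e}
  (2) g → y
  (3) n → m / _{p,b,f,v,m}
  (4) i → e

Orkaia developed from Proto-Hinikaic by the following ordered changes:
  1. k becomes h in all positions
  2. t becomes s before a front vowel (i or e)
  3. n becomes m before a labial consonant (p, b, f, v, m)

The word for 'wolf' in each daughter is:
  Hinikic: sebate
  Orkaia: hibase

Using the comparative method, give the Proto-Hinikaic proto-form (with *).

Position 2: Hinikic has e, Orkaia has i. Orkaia preserves i here (none of its changes turn any other segment into i), so the proto-segment is *i.
Position 5: Hinikic has t, Orkaia has s. Hinikic preserves t here (none of its changes turn any other segment into t), so the proto-segment is *t.
Verify the candidate proto-form against each daughter:
Hinikic: *kibate > sibate > sebate  (by palatalisation, vowel merger)
Orkaia: *kibate > hibate > hibase  (by unconditioned shift, palatalisation)
No other proto-form is consistent with every reflex, so the reconstruction is *kibate.

*kibate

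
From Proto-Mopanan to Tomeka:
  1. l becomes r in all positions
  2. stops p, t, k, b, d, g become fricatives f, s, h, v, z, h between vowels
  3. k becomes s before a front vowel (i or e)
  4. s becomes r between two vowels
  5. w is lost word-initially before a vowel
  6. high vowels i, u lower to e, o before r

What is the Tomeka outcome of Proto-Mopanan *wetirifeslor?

Tomeka: *wetirifeslor
  wetirifeslor → wetirifesror   [unconditioned shift]
  wetirifesror → wesirifesror   [intervocalic lenition]
  wesirifesror (rule 3 does not apply)
  wesirifesror → weririfesror   [rhotacism]
  weririfesror → eririfesror   [glide loss]
  eririfesror → ererifesror   [pre-rhotic lowering]
  giving Tomeka ererifesror.

ererifesror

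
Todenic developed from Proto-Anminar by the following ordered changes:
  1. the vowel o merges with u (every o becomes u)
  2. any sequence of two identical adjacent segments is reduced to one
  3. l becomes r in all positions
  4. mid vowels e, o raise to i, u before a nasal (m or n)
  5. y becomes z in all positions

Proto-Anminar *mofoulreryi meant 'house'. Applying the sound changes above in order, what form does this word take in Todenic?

mufurrerzi

Todenic: start from *mofoulreryi.
  rule 1 (vowel merger): mofoulreryi → mufuulreryi
  rule 2 (degemination): mufuulreryi → mufulreryi
  rule 3 (unconditioned shift): mufulreryi → mufurreryi
  rule 4: no change — mufurreryi
  rule 5 (unconditioned shift): mufurreryi → mufurrerzi
  ⇒ Todenic mufurrerzi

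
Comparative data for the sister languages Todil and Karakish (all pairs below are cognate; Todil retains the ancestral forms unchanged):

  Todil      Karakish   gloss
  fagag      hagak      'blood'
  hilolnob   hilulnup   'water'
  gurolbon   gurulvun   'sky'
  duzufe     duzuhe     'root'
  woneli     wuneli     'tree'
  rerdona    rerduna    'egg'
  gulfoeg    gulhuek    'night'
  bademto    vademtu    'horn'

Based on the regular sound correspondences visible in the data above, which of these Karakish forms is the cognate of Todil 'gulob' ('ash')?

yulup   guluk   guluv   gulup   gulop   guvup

gulup

hilolnob ~ hilulnup — Todil o corresponds to Karakish u after a consonant, before a labial obstruent.
hilolnob ~ hilulnup — Todil b corresponds to Karakish p word-finally.
Applying these to Todil 'gulob':
  gulob → gulub   (o→u after a consonant, before a labial obstruent)
  gulub → gulup   (b→p word-finally)
So the Karakish cognate is 'gulup'.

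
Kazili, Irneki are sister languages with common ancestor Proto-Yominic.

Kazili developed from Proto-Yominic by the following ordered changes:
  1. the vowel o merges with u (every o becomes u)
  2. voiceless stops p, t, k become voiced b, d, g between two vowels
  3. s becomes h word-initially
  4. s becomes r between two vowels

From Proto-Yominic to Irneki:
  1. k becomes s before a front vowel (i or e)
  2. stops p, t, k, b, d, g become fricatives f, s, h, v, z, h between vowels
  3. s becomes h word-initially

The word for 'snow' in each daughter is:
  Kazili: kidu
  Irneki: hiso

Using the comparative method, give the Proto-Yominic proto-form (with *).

Position 3: Kazili has d, Irneki has s. Taking the neighbouring segments as reconstructed: Kazili d could go back to *t or *d; Irneki s could go back to *t or *s — the one source consistent with every daughter is *t.
Position 1: Kazili has k, Irneki has h. Kazili preserves k here (none of its changes turn any other segment into k), so the proto-segment is *k.
Position 4: Kazili has u, Irneki has o. Irneki preserves o here (none of its changes turn any other segment into o), so the proto-segment is *o.
Verify the candidate proto-form against each daughter:
Kazili: *kito
  kito → kitu   [vowel merger]
  kitu → kidu   [intervocalic voicing]
  kidu (rule 3 does not apply)
  kidu (rule 4 does not apply)
  giving Kazili kidu.
Irneki: start from *kito.
  rule 1 (palatalisation): kito → sito
  rule 2 (intervocalic lenition): sito → siso
  rule 3 (debuccalisation): siso → hiso
  ⇒ Irneki hiso
No other proto-form is consistent with every reflex, so the reconstruction is *kito.

*kito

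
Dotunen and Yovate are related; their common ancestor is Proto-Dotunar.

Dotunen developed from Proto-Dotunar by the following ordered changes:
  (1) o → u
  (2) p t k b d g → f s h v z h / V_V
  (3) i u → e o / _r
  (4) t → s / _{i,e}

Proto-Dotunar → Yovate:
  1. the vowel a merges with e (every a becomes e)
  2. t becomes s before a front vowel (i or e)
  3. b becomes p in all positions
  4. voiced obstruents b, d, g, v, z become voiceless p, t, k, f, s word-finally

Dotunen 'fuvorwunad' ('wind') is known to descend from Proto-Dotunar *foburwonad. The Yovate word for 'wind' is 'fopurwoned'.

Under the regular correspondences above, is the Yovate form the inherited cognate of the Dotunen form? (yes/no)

no

Derive the expected Yovate reflex of *foburwonad:
Yovate: *foburwonad > foburwoned > fopurwoned > fopurwonet  (by vowel merger, unconditioned shift, final devoicing)
The regular Yovate reflex would be 'fopurwonet', but the attested form is 'fopurwoned'. The correspondence is irregular, so they are not cognates (the Yovate form has a different source).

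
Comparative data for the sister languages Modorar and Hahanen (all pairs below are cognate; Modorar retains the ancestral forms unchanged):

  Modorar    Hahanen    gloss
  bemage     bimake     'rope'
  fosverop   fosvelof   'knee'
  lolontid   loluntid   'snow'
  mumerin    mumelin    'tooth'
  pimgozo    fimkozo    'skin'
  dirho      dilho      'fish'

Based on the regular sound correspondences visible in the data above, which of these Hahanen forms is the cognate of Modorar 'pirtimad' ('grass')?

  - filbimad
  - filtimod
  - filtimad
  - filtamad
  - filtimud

filtimad

pimgozo ~ fimkozo — Modorar p corresponds to Hahanen f word-initially before a front vowel.
dirho ~ dilho — Modorar r corresponds to Hahanen l after a vowel, before a consonant other than r, m, n, p, b, f, v.
Applying these to Modorar 'pirtimad':
  pirtimad → firtimad   (p→f word-initially before a front vowel)
  firtimad → filtimad   (r→l after a vowel, before a consonant other than r, m, n, p, b, f, v)
So the Hahanen cognate is 'filtimad'.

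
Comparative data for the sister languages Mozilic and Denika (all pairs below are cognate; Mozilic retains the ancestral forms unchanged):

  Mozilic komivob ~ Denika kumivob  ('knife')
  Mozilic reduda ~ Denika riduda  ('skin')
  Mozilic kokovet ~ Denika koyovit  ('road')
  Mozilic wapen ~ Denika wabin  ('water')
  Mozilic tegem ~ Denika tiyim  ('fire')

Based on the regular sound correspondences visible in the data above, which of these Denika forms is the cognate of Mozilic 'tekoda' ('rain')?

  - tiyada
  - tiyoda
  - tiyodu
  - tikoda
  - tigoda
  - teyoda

reduda ~ riduda, kokovet ~ koyovit — Mozilic e corresponds to Denika i after a consonant, before a consonant other than r, m, n, p, b, f, v.
kokovet ~ koyovit — Mozilic k corresponds to Denika y between vowels (before a back vowel).
Applying these to Mozilic 'tekoda':
  tekoda → tikoda   (e→i after a consonant, before a consonant other than r, m, n, p, b, f, v)
  tikoda → tiyoda   (k→y between vowels (before a back vowel))
So the Denika cognate is 'tiyoda'.

tiyoda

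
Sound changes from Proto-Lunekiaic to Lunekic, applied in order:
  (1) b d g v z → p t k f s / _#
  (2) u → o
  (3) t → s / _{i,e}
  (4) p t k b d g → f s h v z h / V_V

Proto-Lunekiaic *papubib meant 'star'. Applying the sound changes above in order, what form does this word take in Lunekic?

Lunekic: start from *papubib.
  rule 1 (final devoicing): papubib → papubip
  rule 2 (vowel merger): papubip → papobip
  rule 3: no change — papobip
  rule 4 (intervocalic lenition): papobip → pafovip
  ⇒ Lunekic pafovip

pafovip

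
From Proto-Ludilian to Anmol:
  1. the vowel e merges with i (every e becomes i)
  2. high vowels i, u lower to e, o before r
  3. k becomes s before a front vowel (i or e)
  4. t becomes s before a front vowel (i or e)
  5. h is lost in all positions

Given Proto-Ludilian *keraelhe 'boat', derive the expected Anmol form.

seraili

Anmol: start from *keraelhe.
  rule 1 (vowel merger): keraelhe → kirailhi
  rule 2 (pre-rhotic lowering): kirailhi → kerailhi
  rule 3 (palatalisation): kerailhi → serailhi
  rule 4: no change — serailhi
  rule 5 (h-loss): serailhi → seraili
  ⇒ Anmol seraili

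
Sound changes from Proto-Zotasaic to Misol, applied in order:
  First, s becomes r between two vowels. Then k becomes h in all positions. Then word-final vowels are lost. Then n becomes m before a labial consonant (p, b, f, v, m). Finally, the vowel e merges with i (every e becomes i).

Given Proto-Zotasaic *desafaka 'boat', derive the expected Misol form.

Misol: *desafaka > derafaka > derafaha > derafah > dirafah  (by rhotacism, unconditioned shift, apocope, vowel merger)

dirafah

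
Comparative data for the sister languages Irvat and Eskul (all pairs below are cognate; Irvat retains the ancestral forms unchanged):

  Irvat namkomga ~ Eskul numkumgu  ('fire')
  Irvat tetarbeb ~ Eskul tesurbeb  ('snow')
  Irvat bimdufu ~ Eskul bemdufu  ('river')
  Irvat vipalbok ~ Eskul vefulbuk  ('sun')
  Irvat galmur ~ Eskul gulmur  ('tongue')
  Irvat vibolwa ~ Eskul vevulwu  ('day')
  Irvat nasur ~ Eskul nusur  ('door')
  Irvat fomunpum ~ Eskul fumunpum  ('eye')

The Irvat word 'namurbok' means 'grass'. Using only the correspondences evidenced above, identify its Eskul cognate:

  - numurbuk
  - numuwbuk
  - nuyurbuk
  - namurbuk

namkomga ~ numkumgu — Irvat a corresponds to Eskul u after a consonant, before a nasal.
vipalbok ~ vefulbuk, vibolwa ~ vevulwu — Irvat o corresponds to Eskul u after a consonant, before a consonant other than r, m, n, p, b, f, v.
Applying these to Irvat 'namurbok':
  namurbok → numurbok   (a→u after a consonant, before a nasal)
  numurbok → numurbuk   (o→u after a consonant, before a consonant other than r, m, n, p, b, f, v)
So the Eskul cognate is 'numurbuk'.

numurbuk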